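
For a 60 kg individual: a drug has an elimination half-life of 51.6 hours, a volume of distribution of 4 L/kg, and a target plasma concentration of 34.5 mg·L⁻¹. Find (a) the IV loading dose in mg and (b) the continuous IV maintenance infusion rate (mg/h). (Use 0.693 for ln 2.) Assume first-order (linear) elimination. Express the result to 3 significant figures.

(a) 8280 mg; (b) 111 mg/h

Total Vd = 4 × 60 = 240.0 L
LD = Vd × C = 240.0 × 34.5 = 8280 mg
CL = 0.693 × Vd / t½ = 0.693 × 240.0 / 51.6 = 3.223 L/h
Infusion rate = CL × Css = 3.223 × 34.5 = 111.2 mg/h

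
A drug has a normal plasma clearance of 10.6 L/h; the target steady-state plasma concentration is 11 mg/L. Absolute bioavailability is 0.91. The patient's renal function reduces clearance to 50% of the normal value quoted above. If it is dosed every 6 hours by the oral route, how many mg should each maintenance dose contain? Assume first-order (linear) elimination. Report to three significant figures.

384 mg

Patient clearance = 0.5 × 10.60 = 5.300 L/h
D = CL × Css × τ / F = 5.300 × 11 × 6 / 0.91 = 384.4 mg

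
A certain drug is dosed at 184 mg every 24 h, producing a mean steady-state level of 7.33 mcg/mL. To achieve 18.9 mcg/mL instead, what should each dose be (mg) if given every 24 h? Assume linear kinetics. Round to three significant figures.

With linear kinetics, Css is proportional to dose rate (D/τ) at fixed clearance.
D₂ = D₁ × (Css,target / Css,current) = 184 × 18.9/7.33 = 474.4 mg

474 mg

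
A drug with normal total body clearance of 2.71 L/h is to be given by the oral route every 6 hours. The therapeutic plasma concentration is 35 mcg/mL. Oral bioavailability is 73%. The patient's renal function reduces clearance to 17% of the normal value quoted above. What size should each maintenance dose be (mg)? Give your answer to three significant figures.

Patient clearance = 0.17 × 2.710 = 0.4607 L/h
D = CL × Css × τ / F = 0.4607 × 35 × 6 / 0.73 = 132.5 mg

133 mg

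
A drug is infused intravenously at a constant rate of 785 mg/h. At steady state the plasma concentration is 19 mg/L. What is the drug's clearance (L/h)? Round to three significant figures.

41.3 L/h

At steady state, infusion rate = CL × Css, so CL = rate / Css.
CL = 785 / 19 = 41.32 L/h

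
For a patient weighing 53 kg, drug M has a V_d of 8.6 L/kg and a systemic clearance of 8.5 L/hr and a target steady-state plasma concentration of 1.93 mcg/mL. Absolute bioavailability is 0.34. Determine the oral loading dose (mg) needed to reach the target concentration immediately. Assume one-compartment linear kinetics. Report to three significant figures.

Vd(total) = 53 kg × 8.6 L/kg = 455.8 L
LD = Vd × C / F = 455.8 × 1.930 / 0.34 = 2587 mg

2590 mg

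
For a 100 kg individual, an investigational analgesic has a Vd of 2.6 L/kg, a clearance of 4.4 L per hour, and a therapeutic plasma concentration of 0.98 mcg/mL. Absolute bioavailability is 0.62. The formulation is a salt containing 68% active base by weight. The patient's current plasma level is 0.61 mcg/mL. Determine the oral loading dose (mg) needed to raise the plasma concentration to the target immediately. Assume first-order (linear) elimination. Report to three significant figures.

Vd(total) = 100 kg × 2.6 L/kg = 260.0 L
Concentration deficit ΔC = 0.98 − 0.61 = 0.3700 mg/L
LD = Vd × ΔC / F / S = 260.0 × 0.3700 / 0.62 / 0.68 = 228.2 mg

228 mg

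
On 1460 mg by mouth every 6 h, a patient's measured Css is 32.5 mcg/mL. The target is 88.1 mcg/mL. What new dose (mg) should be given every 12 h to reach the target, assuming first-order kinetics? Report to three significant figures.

With linear kinetics, Css is proportional to dose rate (D/τ) at fixed clearance.
D₂ = D₁ × (Css,target / Css,current) × (τ₂/τ₁) = 1460 × (88.1/32.5) × (12/6) = 7915 mg

7920 mg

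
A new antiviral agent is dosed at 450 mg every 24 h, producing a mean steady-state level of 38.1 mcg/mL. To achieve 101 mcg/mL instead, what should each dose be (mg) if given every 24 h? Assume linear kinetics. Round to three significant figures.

1190 mg

With linear kinetics, Css is proportional to dose rate (D/τ) at fixed clearance.
D₂ = D₁ × (Css,target / Css,current) = 450 × 101/38.1 = 1193 mg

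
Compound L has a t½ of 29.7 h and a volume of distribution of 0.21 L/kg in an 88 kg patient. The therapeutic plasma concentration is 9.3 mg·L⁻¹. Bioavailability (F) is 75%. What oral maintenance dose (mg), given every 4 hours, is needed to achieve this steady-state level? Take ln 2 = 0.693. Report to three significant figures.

21.4 mg

Vd(total) = 88 kg × 0.21 L/kg = 18.48 L
CL = ln 2 · Vd / t½ = 0.693 × 18.48 / 29.7 = 0.4312 L/h
D = CL × Css × τ / F = 0.4312 × 9.3 × 4 / 0.75 = 21.39 mg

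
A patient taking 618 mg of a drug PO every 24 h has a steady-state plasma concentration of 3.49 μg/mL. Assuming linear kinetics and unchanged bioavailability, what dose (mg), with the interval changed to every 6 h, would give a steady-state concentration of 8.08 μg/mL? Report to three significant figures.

With linear kinetics, Css is proportional to dose rate (D/τ) at fixed clearance.
D₂ = D₁ × (Css,target / Css,current) × (τ₂/τ₁) = 618 × (8.08/3.49) × (6/24) = 357.7 mg

358 mg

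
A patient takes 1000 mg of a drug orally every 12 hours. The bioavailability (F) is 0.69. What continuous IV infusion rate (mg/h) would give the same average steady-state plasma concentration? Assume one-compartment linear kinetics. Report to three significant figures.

Equivalent systemic input: infusion rate = F·D/τ.
Rate = 0.69 × 1000 / 12 = 57.50 mg/h

57.5 mg/h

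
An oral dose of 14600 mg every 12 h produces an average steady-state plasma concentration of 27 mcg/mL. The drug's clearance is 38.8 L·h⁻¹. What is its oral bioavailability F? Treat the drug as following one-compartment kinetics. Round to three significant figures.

0.861

F·D/τ = CL·Css at steady state → F = CL·Css·τ / D.
F = 38.8 × 27 × 12 / 14600 = 0.861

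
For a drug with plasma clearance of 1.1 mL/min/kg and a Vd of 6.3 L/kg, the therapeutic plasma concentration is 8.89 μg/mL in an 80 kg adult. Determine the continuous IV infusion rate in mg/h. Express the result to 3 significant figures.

CL = 1.1 mL/min/kg × 80 kg = 88.00 mL/min = 88.00 × 60/1000 = 5.280 L/h
Vd does not affect the maintenance rate; only clearance governs steady-state input.
Rate = CL × Css = 5.280 × 8.89 = 46.94 mg/h

46.9 mg/h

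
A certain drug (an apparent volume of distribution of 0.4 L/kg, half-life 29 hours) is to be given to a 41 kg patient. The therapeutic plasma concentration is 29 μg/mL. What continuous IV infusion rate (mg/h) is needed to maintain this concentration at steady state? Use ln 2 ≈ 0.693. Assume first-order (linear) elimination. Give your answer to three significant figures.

Vd = 0.4 L/kg × 41 kg = 16.40 L
CL = 0.693 × Vd / t½ = 0.693 × 16.40 / 29 = 0.3919 L/h
Infusion rate = CL × Css = 0.3919 × 29 = 11.37 mg/h

11.4 mg/h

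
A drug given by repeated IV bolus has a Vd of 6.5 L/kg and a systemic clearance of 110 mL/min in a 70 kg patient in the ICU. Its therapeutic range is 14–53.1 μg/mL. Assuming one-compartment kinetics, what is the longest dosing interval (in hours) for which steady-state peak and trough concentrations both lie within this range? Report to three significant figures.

91.9 h

Total Vd = 6.5 × 70 = 455.0 L
Convert clearance: 110 mL/min × 60 min/h ÷ 1000 mL/L = 6.600 L/h
k = CL / Vd = 6.600 / 455.0 = 0.01451 h⁻¹
Between IV bolus doses, concentration decays as C = C₀·e^(−kτ), so C_peak/C_trough = e^(kτ).
τ_max = ln(C_peak/C_trough) / k = ln(53.1/14) / 0.01451 = 1.333 / 0.01451 = 91.87 h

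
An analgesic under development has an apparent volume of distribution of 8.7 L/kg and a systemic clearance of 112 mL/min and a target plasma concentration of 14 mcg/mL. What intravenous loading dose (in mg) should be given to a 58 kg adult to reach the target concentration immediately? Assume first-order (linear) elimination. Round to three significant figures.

7060 mg

Total Vd = 8.7 × 58 = 504.6 L
LD = Vd × C = 504.6 × 14.00 = 7064 mg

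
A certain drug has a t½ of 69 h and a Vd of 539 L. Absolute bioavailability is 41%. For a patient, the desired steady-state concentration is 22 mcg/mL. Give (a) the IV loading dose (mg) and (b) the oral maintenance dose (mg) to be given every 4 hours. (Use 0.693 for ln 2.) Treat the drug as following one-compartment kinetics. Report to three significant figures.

(a) 11900 mg; (b) 1160 mg

LD = Vd × C = 539.0 × 22 = 11860 mg
CL = 0.693 × Vd / t½ = 0.693 × 539.0 / 69 = 5.413 L/h
D = CL × Css × τ / F = 5.413 × 22 × 4 / 0.41 = 1162 mg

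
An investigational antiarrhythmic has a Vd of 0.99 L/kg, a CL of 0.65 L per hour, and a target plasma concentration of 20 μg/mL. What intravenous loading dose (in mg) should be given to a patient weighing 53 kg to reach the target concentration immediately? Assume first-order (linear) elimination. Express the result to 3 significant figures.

1050 mg

Total Vd = 0.99 × 53 = 52.47 L
LD = Vd × C = 52.47 × 20.00 = 1049 mg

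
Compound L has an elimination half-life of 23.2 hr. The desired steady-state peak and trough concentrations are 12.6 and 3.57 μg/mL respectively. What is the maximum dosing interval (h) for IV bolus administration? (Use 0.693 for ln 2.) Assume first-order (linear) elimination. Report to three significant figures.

42.2 h

k = 0.693 / t½ = 0.693 / 23.2 = 0.02987 h⁻¹
Between IV bolus doses, concentration decays as C = C₀·e^(−kτ), so C_peak/C_trough = e^(kτ).
τ_max = ln(C_peak/C_trough) / k = ln(12.6/3.57) / 0.02987 = 1.261 / 0.02987 = 42.22 h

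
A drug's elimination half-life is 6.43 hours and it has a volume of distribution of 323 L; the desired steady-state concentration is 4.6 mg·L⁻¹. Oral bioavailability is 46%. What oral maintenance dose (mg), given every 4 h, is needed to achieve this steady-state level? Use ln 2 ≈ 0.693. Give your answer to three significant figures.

1390 mg

k = 0.693/6.43 = 0.1078 h⁻¹, so CL = k·Vd = 0.1078 × 323.0 = 34.82 L/h
D = CL × Css × τ / F = 34.82 × 4.6 × 4 / 0.46 = 1393 mg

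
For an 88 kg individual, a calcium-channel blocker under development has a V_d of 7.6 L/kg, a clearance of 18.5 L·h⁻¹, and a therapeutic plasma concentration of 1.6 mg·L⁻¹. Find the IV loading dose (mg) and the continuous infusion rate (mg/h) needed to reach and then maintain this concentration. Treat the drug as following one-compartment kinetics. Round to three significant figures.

(a) 1070 mg; (b) 29.6 mg/h

Vd(total) = 88 kg × 7.6 L/kg = 668.8 L
Loading: fill Vd to C_target → 668.8 L × 1.6 mg/L = 1070 mg
Maintenance: replace elimination → rate = CL × Css = 18.50 × 1.6 = 29.60 mg/h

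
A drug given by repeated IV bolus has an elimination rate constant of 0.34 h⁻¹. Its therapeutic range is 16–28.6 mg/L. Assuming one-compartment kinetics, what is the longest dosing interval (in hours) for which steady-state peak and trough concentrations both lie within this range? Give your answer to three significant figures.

1.71 h

Between IV bolus doses, concentration decays as C = C₀·e^(−kτ), so C_peak/C_trough = e^(kτ).
τ_max = ln(C_peak/C_trough) / k = ln(28.6/16) / 0.3400 = 0.5808 / 0.3400 = 1.708 h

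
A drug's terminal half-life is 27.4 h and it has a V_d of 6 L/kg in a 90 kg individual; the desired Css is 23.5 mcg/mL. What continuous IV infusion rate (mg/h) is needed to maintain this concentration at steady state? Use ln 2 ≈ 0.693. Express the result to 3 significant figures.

Vd = 6 L/kg × 90 kg = 540.0 L
CL = ln 2 · Vd / t½ = 0.693 × 540.0 / 27.4 = 13.66 L/h
Infusion rate = CL × Css = 13.66 × 23.5 = 321.0 mg/h

321 mg/h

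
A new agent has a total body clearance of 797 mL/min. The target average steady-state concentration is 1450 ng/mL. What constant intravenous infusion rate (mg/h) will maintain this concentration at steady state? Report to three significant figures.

CL = 797 mL/min = 797 × 0.06 = 47.82 L/h
C = 1450 ng/mL = 1.450 mg/L
At steady state, infusion rate equals elimination rate: rate in = CL × Css.
R₀ = 47.82 × 1.45 = 69.34 mg/h

69.3 mg/h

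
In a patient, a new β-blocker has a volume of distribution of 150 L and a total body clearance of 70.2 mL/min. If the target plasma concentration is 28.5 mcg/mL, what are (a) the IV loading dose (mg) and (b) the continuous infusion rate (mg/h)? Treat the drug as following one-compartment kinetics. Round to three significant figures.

LD = Vd · C_target = 150.0 × 28.5 = 4275 mg
Convert clearance: 70.2 mL/min × 60 min/h ÷ 1000 mL/L = 4.212 L/h
Maintenance: replace elimination → rate = CL × Css = 4.212 × 28.5 = 120.0 mg/h

(a) 4280 mg; (b) 120 mg/h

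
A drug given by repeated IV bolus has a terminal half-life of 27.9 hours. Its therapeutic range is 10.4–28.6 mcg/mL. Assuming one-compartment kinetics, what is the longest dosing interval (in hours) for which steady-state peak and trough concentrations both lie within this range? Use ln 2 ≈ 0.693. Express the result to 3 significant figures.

k = 0.693 / t½ = 0.693 / 27.9 = 0.02484 h⁻¹
Between IV bolus doses, concentration decays as C = C₀·e^(−kτ), so C_peak/C_trough = e^(kτ).
τ_max = ln(C_peak/C_trough) / k = ln(28.6/10.4) / 0.02484 = 1.012 / 0.02484 = 40.74 h

40.7 h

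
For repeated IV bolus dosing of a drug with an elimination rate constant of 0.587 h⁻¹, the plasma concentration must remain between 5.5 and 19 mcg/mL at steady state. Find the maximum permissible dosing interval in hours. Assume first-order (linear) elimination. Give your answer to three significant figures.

Between IV bolus doses, concentration decays as C = C₀·e^(−kτ), so C_peak/C_trough = e^(kτ).
τ_max = ln(C_peak/C_trough) / k = ln(19/5.5) / 0.5870 = 1.240 / 0.5870 = 2.112 h

2.11 h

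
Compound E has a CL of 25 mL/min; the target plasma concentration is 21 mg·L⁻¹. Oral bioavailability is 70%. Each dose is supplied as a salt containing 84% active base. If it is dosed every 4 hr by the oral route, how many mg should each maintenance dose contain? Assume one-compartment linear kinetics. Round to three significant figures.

Convert clearance: 25 mL/min × 60 min/h ÷ 1000 mL/L = 1.500 L/h
D = CL × Css × τ / F / S = 1.500 × 21 × 4 / 0.7 / 0.84 = 214.3 mg

214 mg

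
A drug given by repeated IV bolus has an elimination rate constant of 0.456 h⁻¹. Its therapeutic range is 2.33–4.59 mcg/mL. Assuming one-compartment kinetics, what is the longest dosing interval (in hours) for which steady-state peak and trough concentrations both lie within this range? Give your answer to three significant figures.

Between IV bolus doses, concentration decays as C = C₀·e^(−kτ), so C_peak/C_trough = e^(kτ).
τ_max = ln(C_peak/C_trough) / k = ln(4.59/2.33) / 0.4560 = 0.6780 / 0.4560 = 1.487 h

1.49 h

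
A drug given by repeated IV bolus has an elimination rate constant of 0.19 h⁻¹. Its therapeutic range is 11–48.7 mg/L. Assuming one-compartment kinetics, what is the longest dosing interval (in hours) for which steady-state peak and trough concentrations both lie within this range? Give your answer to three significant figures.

7.83 h

Between IV bolus doses, concentration decays as C = C₀·e^(−kτ), so C_peak/C_trough = e^(kτ).
τ_max = ln(C_peak/C_trough) / k = ln(48.7/11) / 0.1900 = 1.488 / 0.1900 = 7.832 h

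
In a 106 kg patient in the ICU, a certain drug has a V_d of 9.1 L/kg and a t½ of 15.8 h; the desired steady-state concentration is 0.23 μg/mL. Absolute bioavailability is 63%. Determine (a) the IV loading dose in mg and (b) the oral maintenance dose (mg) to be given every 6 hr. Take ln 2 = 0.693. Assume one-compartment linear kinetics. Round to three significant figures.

(a) 222 mg; (b) 92.7 mg

Vd(total) = 106 kg × 9.1 L/kg = 964.6 L
LD = Vd × C = 964.6 × 0.23 = 221.9 mg
CL = 0.693 × Vd / t½ = 0.693 × 964.6 / 15.8 = 42.31 L/h
D = CL × Css × τ / F = 42.31 × 0.23 × 6 / 0.63 = 92.68 mg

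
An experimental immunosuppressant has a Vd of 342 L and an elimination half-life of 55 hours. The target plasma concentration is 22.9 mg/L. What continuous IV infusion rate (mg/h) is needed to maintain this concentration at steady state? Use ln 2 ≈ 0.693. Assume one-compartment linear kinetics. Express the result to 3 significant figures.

CL = ln 2 · Vd / t½ = 0.693 × 342.0 / 55 = 4.309 L/h
Infusion rate = CL × Css = 4.309 × 22.9 = 98.68 mg/h

98.7 mg/h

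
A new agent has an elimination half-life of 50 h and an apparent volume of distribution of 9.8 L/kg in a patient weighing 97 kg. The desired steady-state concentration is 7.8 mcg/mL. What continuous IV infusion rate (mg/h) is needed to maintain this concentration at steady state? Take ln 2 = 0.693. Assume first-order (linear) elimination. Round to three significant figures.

Vd(total) = 97 kg × 9.8 L/kg = 950.6 L
CL = ln 2 · Vd / t½ = 0.693 × 950.6 / 50 = 13.18 L/h
Infusion rate = CL × Css = 13.18 × 7.8 = 102.8 mg/h

103 mg/h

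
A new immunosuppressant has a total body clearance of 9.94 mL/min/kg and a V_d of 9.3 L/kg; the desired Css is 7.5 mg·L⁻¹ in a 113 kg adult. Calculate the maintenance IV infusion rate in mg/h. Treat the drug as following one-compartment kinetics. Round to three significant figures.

CL = 9.94 mL/min/kg × 113 kg = 1123 mL/min = 1123 × 60/1000 = 67.38 L/h
Rate = CL × Css = 67.38 × 7.5 = 505.4 mg/h

505 mg/h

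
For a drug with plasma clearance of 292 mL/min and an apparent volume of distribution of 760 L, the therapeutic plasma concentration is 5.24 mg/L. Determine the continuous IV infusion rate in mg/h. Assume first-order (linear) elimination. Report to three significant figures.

91.8 mg/h

Convert clearance: 292 mL/min × 60 min/h ÷ 1000 mL/L = 17.52 L/h
Vd does not affect the maintenance rate; only clearance governs steady-state input.
Infusion rate = CL · Css = 17.52 L/h × 5.24 mg/L = 91.80 mg/h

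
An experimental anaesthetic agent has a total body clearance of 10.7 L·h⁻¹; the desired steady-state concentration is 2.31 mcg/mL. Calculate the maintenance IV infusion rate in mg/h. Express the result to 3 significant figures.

24.7 mg/h

At steady state, infusion rate equals elimination rate: rate in = CL × Css.
R₀ = 10.70 × 2.31 = 24.72 mg/h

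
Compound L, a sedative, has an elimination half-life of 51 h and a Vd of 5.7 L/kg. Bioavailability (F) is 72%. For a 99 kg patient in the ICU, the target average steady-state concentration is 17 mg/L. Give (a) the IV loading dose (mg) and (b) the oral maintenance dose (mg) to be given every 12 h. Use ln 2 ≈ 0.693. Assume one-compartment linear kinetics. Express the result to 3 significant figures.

(a) 9590 mg; (b) 2170 mg

Vd = 5.7 L/kg × 99 kg = 564.3 L
LD = Vd × C = 564.3 × 17 = 9593 mg
CL = 0.693 × Vd / t½ = 0.693 × 564.3 / 51 = 7.668 L/h
D = CL × Css × τ / F = 7.668 × 17 × 12 / 0.72 = 2173 mg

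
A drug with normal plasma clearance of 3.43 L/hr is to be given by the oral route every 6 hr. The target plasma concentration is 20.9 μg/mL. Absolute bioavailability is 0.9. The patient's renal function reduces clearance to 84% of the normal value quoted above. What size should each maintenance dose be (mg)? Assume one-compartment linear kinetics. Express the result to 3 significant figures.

401 mg

Patient clearance = 0.84 × 3.430 = 2.881 L/h
D = CL × Css × τ / F = 2.881 × 20.9 × 6 / 0.9 = 401.4 mg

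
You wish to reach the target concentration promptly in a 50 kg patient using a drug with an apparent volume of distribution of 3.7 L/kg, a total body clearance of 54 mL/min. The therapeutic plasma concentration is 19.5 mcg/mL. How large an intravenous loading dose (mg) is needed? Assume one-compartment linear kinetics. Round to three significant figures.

3610 mg

Total Vd = 3.7 × 50 = 185.0 L
The loading dose fills Vd to the target concentration; clearance is irrelevant here.
LD = Vd × C = 185.0 × 19.50 = 3608 mg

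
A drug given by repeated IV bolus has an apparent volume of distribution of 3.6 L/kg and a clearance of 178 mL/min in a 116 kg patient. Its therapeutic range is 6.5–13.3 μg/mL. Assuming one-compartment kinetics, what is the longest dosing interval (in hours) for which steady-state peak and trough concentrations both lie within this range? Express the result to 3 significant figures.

28.0 h

Vd = 3.6 L/kg × 116 kg = 417.6 L
CL = 178 mL/min = 178 × 0.06 = 10.68 L/h
k = CL / Vd = 10.68 / 417.6 = 0.02557 h⁻¹
Between IV bolus doses, concentration decays as C = C₀·e^(−kτ), so C_peak/C_trough = e^(kτ).
τ_max = ln(C_peak/C_trough) / k = ln(13.3/6.5) / 0.02557 = 0.7160 / 0.02557 = 28.00 h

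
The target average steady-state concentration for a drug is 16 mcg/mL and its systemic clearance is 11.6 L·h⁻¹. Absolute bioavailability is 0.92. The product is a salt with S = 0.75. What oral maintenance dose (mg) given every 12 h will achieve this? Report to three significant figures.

3230 mg

D = CL × Css × τ / F / S = 11.60 × 16 × 12 / 0.92 / 0.75 = 3228 mg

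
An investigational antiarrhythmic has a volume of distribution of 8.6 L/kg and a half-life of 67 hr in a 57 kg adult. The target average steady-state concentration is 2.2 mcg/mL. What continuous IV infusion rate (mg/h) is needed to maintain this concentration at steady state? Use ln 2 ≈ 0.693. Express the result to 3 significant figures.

11.2 mg/h

Vd = 8.6 L/kg × 57 kg = 490.2 L
CL = ln 2 · Vd / t½ = 0.693 × 490.2 / 67 = 5.070 L/h
Infusion rate = CL × Css = 5.070 × 2.2 = 11.15 mg/h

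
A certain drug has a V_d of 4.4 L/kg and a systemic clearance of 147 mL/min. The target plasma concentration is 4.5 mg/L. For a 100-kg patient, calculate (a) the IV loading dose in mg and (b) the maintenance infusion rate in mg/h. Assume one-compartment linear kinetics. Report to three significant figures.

(a) 1980 mg; (b) 39.7 mg/h

Total Vd = 4.4 × 100 = 440.0 L
Loading: fill Vd to C_target → 440.0 L × 4.5 mg/L = 1980 mg
CL = 147 mL/min = 147 × 0.06 = 8.820 L/h
Maintenance: replace elimination → rate = CL × Css = 8.820 × 4.5 = 39.69 mg/h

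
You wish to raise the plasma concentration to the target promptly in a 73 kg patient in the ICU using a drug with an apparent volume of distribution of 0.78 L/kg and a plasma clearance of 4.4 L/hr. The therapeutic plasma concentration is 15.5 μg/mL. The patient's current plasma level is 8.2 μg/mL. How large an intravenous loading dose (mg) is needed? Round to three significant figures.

416 mg

Vd = 0.78 L/kg × 73 kg = 56.94 L
Concentration deficit ΔC = 15.5 − 8.2 = 7.300 mg/L
LD = Vd × ΔC = 56.94 × 7.300 = 415.7 mg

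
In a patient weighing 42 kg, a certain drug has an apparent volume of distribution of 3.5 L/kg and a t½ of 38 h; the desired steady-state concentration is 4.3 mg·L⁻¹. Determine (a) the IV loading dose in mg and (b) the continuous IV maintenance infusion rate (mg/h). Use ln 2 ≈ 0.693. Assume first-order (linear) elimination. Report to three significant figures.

Vd(total) = 42 kg × 3.5 L/kg = 147.0 L
LD = Vd × C = 147.0 × 4.3 = 632.1 mg
CL = 0.693 × Vd / t½ = 0.693 × 147.0 / 38 = 2.681 L/h
Infusion rate = CL × Css = 2.681 × 4.3 = 11.53 mg/h

(a) 632 mg; (b) 11.5 mg/h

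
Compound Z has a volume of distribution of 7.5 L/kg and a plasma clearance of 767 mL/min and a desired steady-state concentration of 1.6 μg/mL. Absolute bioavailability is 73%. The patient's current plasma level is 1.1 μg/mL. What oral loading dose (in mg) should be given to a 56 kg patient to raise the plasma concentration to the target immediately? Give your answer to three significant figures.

Vd = 7.5 L/kg × 56 kg = 420.0 L
The loading dose fills Vd to the target concentration; clearance is irrelevant here.
Concentration deficit ΔC = 1.6 − 1.1 = 0.5000 mg/L
LD = Vd × ΔC / F = 420.0 × 0.5000 / 0.73 = 287.7 mg

288 mg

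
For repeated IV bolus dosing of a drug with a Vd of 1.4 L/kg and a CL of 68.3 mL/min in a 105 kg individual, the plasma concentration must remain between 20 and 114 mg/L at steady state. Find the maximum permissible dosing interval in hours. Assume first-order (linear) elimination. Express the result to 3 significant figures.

62.4 h

Total Vd = 1.4 × 105 = 147.0 L
CL = 68.3 mL/min = 68.3 × 0.06 = 4.098 L/h
k = CL / Vd = 4.098 / 147.0 = 0.02788 h⁻¹
Between IV bolus doses, concentration decays as C = C₀·e^(−kτ), so C_peak/C_trough = e^(kτ).
τ_max = ln(C_peak/C_trough) / k = ln(114/20) / 0.02788 = 1.740 / 0.02788 = 62.41 h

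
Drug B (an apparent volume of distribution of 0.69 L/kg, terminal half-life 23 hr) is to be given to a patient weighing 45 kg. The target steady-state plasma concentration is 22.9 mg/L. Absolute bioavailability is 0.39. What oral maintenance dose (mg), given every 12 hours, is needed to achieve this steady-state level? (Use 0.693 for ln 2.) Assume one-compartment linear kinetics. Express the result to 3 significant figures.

Vd = 0.69 L/kg × 45 kg = 31.05 L
CL = ln 2 · Vd / t½ = 0.693 × 31.05 / 23 = 0.9356 L/h
D = CL × Css × τ / F = 0.9356 × 22.9 × 12 / 0.39 = 659.2 mg

659 mg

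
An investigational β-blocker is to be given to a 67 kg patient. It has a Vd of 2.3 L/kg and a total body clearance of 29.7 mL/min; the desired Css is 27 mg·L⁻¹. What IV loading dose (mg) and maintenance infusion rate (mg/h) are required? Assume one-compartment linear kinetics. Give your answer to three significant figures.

(a) 4160 mg; (b) 48.1 mg/h

Vd(total) = 67 kg × 2.3 L/kg = 154.1 L
Loading: fill Vd to C_target → 154.1 L × 27 mg/L = 4161 mg
Convert clearance: 29.7 mL/min × 60 min/h ÷ 1000 mL/L = 1.782 L/h
Maintenance: replace elimination → rate = CL × Css = 1.782 × 27 = 48.11 mg/h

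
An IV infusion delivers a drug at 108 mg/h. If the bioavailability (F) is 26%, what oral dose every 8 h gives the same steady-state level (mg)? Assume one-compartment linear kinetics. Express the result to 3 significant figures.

To maintain the same Css, the systemic dosing rate must be unchanged: F·D/τ = infusion rate.
D = rate × τ / F = 108 × 8 / 0.26 = 3323 mg

3320 mg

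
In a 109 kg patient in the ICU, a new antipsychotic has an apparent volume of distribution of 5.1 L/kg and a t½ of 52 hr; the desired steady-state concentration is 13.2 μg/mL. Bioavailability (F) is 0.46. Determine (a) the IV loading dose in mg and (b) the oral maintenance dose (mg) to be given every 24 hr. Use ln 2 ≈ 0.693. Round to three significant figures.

Vd = 5.1 L/kg × 109 kg = 555.9 L
LD = Vd × C = 555.9 × 13.2 = 7338 mg
CL = 0.693 × Vd / t½ = 0.693 × 555.9 / 52 = 7.408 L/h
D = CL × Css × τ / F = 7.408 × 13.2 × 24 / 0.46 = 5102 mg

(a) 7340 mg; (b) 5100 mg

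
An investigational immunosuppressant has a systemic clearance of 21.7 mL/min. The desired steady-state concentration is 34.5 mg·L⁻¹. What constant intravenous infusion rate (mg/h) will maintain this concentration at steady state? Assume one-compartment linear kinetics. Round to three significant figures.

CL = 21.7 mL/min × 60/1000 = 1.302 L/h
Infusion rate = CL · Css = 1.302 L/h × 34.5 mg/L = 44.92 mg/h

44.9 mg/h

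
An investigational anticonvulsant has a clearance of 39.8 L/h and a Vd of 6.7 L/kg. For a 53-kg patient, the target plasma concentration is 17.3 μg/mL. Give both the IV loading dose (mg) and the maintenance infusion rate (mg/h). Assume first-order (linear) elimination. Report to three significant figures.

(a) 6140 mg; (b) 689 mg/h

Vd(total) = 53 kg × 6.7 L/kg = 355.1 L
Loading: fill Vd to C_target → 355.1 L × 17.3 mg/L = 6143 mg
Maintenance infusion rate = CL × Css = 39.80 × 17.3 = 688.5 mg/h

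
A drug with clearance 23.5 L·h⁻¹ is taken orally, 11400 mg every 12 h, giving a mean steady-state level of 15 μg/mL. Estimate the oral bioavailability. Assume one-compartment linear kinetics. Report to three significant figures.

0.371

F·D/τ = CL·Css at steady state → F = CL·Css·τ / D.
F = 23.5 × 15 × 12 / 11400 = 0.371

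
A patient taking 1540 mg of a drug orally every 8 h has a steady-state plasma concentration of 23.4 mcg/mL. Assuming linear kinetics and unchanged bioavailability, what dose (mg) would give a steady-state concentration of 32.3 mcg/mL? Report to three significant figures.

2130 mg

With linear kinetics, Css is proportional to dose rate (D/τ) at fixed clearance.
D₂ = D₁ × (Css,target / Css,current) = 1540 × 32.3/23.4 = 2126 mg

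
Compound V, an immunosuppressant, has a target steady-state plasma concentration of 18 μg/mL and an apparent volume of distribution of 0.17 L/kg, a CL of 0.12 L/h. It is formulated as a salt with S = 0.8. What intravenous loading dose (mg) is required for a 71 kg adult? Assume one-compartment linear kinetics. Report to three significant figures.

Total Vd = 0.17 × 71 = 12.07 L
LD = Vd × C / S = 12.07 × 18.00 / 0.8 = 271.6 mg

272 mg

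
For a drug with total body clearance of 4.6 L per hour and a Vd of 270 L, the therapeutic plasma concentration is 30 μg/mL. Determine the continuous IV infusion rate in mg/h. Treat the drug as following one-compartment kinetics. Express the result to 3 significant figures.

Maintenance depends on clearance, not Vd — rate in must match rate out.
Rate = CL × Css = 4.600 × 30 = 138.0 mg/h

138 mg/h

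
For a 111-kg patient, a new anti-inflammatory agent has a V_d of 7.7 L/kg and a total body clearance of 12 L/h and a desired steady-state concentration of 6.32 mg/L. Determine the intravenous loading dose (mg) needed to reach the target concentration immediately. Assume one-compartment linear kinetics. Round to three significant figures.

5400 mg

Vd = 7.7 L/kg × 111 kg = 854.7 L
The loading dose fills Vd to the target concentration; clearance is irrelevant here.
LD = Vd × C = 854.7 × 6.320 = 5402 mg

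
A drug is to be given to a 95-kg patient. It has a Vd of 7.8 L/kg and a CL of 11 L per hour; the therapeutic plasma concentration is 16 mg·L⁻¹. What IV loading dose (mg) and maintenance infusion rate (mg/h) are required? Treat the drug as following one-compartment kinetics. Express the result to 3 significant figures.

(a) 11900 mg; (b) 176 mg/h

Vd(total) = 95 kg × 7.8 L/kg = 741.0 L
Loading: fill Vd to C_target → 741.0 L × 16 mg/L = 11860 mg
Maintenance infusion rate = CL × Css = 11.00 × 16 = 176.0 mg/h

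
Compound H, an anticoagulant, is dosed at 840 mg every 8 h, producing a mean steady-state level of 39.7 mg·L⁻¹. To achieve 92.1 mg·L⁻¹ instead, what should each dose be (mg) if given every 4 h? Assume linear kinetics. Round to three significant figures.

974 mg

With linear kinetics, Css is proportional to dose rate (D/τ) at fixed clearance.
D₂ = D₁ × (Css,target / Css,current) × (τ₂/τ₁) = 840 × (92.1/39.7) × (4/8) = 974.4 mg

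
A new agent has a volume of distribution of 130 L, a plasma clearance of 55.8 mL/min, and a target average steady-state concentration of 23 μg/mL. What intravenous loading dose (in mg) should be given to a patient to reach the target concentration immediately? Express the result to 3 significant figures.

2990 mg

LD = Vd × C = 130.0 × 23.00 = 2990 mg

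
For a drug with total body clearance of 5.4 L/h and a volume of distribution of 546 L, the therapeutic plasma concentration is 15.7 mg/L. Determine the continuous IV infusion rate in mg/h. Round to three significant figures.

At steady state, infusion rate equals elimination rate: rate in = CL × Css.
Rate = CL × Css = 5.400 × 15.7 = 84.78 mg/h

84.8 mg/h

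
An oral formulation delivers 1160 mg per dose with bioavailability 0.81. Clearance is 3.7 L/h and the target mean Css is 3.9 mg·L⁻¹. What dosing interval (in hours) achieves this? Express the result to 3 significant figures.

F·D/τ = CL·Css → τ = F·D / (CL·Css).
τ = 0.81 × 1160 / (3.7 × 3.9) = 65.11 h

65.1 h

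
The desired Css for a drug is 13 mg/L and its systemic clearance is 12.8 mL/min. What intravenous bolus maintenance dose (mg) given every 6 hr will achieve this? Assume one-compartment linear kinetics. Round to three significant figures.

CL = 12.8 mL/min × 60/1000 = 0.7680 L/h
D = CL × Css × τ = 0.7680 × 13 × 6 = 59.90 mg

59.9 mg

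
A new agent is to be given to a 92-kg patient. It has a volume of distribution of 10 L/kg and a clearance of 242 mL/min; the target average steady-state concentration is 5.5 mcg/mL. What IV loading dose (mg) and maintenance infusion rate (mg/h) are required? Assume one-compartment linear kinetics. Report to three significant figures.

(a) 5060 mg; (b) 79.9 mg/h

Total Vd = 10 × 92 = 920.0 L
Loading: fill Vd to C_target → 920.0 L × 5.5 mg/L = 5060 mg
CL = 242 mL/min × 60/1000 = 14.52 L/h
Maintenance: replace elimination → rate = CL × Css = 14.52 × 5.5 = 79.86 mg/h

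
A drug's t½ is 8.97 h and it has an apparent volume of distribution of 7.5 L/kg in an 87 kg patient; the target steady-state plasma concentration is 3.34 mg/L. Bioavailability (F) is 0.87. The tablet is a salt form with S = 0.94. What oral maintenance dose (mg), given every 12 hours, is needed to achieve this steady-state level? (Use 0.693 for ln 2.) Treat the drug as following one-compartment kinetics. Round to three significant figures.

Vd = 7.5 L/kg × 87 kg = 652.5 L
CL = 0.693 × Vd / t½ = 0.693 × 652.5 / 8.97 = 50.41 L/h
D = CL × Css × τ / F / S = 50.41 × 3.34 × 12 / 0.87 / 0.94 = 2471 mg

2470 mg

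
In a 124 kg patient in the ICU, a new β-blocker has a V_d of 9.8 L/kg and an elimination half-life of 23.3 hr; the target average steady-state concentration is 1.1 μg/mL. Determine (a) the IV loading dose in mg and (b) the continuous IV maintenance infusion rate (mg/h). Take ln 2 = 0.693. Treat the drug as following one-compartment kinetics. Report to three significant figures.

(a) 1340 mg; (b) 39.8 mg/h

Total Vd = 9.8 × 124 = 1215 L
LD = Vd × C = 1215 × 1.1 = 1337 mg
CL = 0.693 × Vd / t½ = 0.693 × 1215 / 23.3 = 36.14 L/h
Infusion rate = CL × Css = 36.14 × 1.1 = 39.75 mg/h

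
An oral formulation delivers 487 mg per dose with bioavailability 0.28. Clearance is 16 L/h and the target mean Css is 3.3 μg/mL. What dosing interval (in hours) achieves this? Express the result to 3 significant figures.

2.58 h

F·D/τ = CL·Css → τ = F·D / (CL·Css).
τ = 0.28 × 487 / (16 × 3.3) = 2.583 h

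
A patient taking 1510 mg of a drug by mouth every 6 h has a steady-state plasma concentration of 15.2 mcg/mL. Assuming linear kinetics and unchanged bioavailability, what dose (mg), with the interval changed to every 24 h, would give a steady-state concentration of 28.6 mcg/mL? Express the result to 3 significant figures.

11400 mg

For first-order elimination, Css ∝ F·D/(CL·τ); F and CL are unchanged, so Css ∝ D/τ.
D₂ = D₁ × (Css,target / Css,current) × (τ₂/τ₁) = 1510 × (28.6/15.2) × (24/6) = 11360 mg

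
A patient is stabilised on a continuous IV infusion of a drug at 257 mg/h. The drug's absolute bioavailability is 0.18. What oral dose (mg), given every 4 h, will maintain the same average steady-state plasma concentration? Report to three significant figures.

5710 mg

To maintain the same Css, the systemic dosing rate must be unchanged: F·D/τ = infusion rate.
D = rate × τ / F = 257 × 4 / 0.18 = 5711 mg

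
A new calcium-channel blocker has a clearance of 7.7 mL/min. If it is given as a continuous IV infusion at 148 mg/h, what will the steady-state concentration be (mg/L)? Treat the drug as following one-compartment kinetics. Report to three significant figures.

Convert clearance: 7.7 mL/min × 60 min/h ÷ 1000 mL/L = 0.4620 L/h
Css = rate / CL = 148 / 0.4620 = 320.3 mg/L

320 mg/L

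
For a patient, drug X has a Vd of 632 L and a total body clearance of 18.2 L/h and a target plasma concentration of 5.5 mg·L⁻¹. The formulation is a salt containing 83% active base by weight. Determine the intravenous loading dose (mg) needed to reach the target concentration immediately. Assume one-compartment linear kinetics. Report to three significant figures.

Loading dose depends on Vd (not clearance): it fills the distribution volume.
LD = Vd × C / S = 632.0 × 5.500 / 0.83 = 4188 mg

4190 mg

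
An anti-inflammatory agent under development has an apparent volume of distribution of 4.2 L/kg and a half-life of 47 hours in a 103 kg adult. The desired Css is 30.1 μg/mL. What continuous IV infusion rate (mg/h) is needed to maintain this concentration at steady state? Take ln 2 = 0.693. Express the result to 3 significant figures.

Vd = 4.2 L/kg × 103 kg = 432.6 L
CL = 0.693 × Vd / t½ = 0.693 × 432.6 / 47 = 6.379 L/h
Infusion rate = CL × Css = 6.379 × 30.1 = 192.0 mg/h

192 mg/h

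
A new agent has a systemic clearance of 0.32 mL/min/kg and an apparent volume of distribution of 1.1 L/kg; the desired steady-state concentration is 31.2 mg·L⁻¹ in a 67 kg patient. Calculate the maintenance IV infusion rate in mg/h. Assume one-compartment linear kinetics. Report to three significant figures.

40.1 mg/h

CL = 0.32 mL/min/kg × 67 kg = 21.44 mL/min = 21.44 × 60/1000 = 1.286 L/h
Rate = CL × Css = 1.286 × 31.2 = 40.12 mg/h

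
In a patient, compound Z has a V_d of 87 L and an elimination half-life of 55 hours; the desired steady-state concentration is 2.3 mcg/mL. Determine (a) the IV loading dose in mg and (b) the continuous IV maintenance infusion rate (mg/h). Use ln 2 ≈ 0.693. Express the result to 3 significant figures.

(a) 200 mg; (b) 2.52 mg/h

LD = Vd × C = 87.00 × 2.3 = 200.1 mg
CL = 0.693 × Vd / t½ = 0.693 × 87.00 / 55 = 1.096 L/h
Infusion rate = CL × Css = 1.096 × 2.3 = 2.521 mg/h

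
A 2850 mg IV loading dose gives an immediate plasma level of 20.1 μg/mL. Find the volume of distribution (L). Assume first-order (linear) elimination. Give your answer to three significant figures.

142 L

Immediately after an IV bolus, C₀ = Dose / Vd, so Vd = Dose / C₀.
Vd = 2850 / 20.1 = 141.8 L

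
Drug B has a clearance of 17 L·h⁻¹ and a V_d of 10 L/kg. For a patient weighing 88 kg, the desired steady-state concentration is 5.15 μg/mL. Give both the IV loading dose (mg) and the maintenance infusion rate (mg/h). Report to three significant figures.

Total Vd = 10 × 88 = 880.0 L
Loading dose = Vd × C = 880.0 × 5.15 = 4532 mg
Maintenance infusion rate = CL × Css = 17.00 × 5.15 = 87.55 mg/h

(a) 4530 mg; (b) 87.6 mg/h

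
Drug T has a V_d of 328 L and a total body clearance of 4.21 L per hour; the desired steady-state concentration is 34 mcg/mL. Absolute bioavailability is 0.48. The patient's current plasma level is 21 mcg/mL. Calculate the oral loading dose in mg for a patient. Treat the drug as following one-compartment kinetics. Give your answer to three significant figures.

Concentration deficit ΔC = 34 − 21 = 13.00 mg/L
LD = Vd × ΔC / F = 328.0 × 13.00 / 0.48 = 8883 mg

8880 mg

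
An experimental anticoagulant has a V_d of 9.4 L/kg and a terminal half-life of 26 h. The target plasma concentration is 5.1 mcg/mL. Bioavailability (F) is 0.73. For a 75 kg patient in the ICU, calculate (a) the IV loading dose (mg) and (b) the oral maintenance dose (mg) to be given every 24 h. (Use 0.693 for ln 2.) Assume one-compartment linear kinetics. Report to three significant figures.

(a) 3600 mg; (b) 3150 mg

Vd(total) = 75 kg × 9.4 L/kg = 705.0 L
LD = Vd × C = 705.0 × 5.1 = 3596 mg
CL = 0.693 × Vd / t½ = 0.693 × 705.0 / 26 = 18.79 L/h
D = CL × Css × τ / F = 18.79 × 5.1 × 24 / 0.73 = 3151 mg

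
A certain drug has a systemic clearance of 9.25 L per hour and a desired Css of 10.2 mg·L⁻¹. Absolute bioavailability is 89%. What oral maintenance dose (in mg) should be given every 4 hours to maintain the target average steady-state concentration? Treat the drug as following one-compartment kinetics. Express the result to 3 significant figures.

D = CL × Css × τ / F = 9.250 × 10.2 × 4 / 0.89 = 424.0 mg

424 mg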